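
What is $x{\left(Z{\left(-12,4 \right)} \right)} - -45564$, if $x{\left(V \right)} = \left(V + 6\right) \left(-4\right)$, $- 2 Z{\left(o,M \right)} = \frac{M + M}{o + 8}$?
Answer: $45536$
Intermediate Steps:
$Z{\left(o,M \right)} = - \frac{M}{8 + o}$ ($Z{\left(o,M \right)} = - \frac{\left(M + M\right) \frac{1}{o + 8}}{2} = - \frac{2 M \frac{1}{8 + o}}{2} = - \frac{M}{8 + o}$)
$x{\left(V \right)} = -24 - 4 V$ ($x{\left(V \right)} = \left(6 + V\right) \left(-4\right) = -24 - 4 V$)
$x{\left(Z{\left(-12,4 \right)} \right)} - -45564 = \left(-24 - 4 \left(\left(-1\right) 4 \frac{1}{8 - 12}\right)\right) - -45564 = \left(-24 - 4 \left(\left(-1\right) 4 \frac{1}{-4}\right)\right) + 45564 = \left(-24 - 4 \left(\left(-1\right) 4 \left(- \frac{1}{4}\right)\right)\right) + 45564 = \left(-24 - 4\right) + 45564 = -28 + 45564 = 45536$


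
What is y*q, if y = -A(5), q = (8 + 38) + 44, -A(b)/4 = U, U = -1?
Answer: -360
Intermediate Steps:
A(b) = 4 (A(b) = -4*(-1) = 4)
q = 90 (q = 46 + 44 = 90)
y = -4 (y = -1*4 = -4)
y*q = -4*90 = -360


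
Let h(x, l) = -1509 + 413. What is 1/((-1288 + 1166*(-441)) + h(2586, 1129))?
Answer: -1/516590 ≈ -1.9358e-6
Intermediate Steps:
h(x, l) = -1096
1/((-1288 + 1166*(-441)) + h(2586, 1129)) = 1/((-1288 + 1166*(-441)) - 1096) = 1/((-1288 - 514206) - 1096) = 1/(-515494 - 1096) = 1/(-516590) = -1/516590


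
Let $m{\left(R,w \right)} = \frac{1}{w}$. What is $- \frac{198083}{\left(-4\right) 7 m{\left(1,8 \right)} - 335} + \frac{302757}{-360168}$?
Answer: $\frac{47493783133}{81277912} \approx 584.34$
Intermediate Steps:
$- \frac{198083}{\left(-4\right) 7 m{\left(1,8 \right)} - 335} + \frac{302757}{-360168} = - \frac{198083}{\frac{\left(-4\right) 7}{8} - 335} + \frac{302757}{-360168} = - \frac{198083}{\left(-28\right) \frac{1}{8} - 335} + 302757 \left(- \frac{1}{360168}\right) = - \frac{198083}{- \frac{7}{2} - 335} - \frac{100919}{120056} = - \frac{198083}{- \frac{677}{2}} - \frac{100919}{120056} = \left(-198083\right) \left(- \frac{2}{677}\right) - \frac{100919}{120056} = \frac{396166}{677} - \frac{100919}{120056} = \frac{47493783133}{81277912}$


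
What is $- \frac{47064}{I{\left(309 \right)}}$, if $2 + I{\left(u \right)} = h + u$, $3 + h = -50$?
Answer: $- \frac{23532}{127} \approx -185.29$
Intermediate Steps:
$h = -53$ ($h = -3 - 50 = -53$)
$I{\left(u \right)} = -55 + u$ ($I{\left(u \right)} = -2 + \left(-53 + u\right) = -55 + u$)
$- \frac{47064}{I{\left(309 \right)}} = - \frac{47064}{-55 + 309} = - \frac{47064}{254} = \left(-47064\right) \frac{1}{254} = - \frac{23532}{127}$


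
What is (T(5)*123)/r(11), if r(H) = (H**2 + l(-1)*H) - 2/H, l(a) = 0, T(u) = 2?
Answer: 902/443 ≈ 2.0361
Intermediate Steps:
r(H) = H**2 - 2/H (r(H) = (H**2 + 0*H) - 2/H = (H**2 + 0) - 2/H = H**2 - 2/H)
(T(5)*123)/r(11) = (2*123)/(((-2 + 11**3)/11)) = 246/(((-2 + 1331)/11)) = 246/(((1/11)*1329)) = 246/(1329/11) = 246*(11/1329) = 902/443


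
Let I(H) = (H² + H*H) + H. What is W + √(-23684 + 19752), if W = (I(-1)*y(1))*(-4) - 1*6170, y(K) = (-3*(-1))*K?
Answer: -6182 + 2*I*√983 ≈ -6182.0 + 62.706*I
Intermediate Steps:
I(H) = H + 2*H² (I(H) = (H² + H²) + H = 2*H² + H = H + 2*H²)
y(K) = 3*K
W = -6182 (W = ((-(1 + 2*(-1)))*(3*1))*(-4) - 1*6170 = (-(1 - 2)*3)*(-4) - 6170 = (-1*(-1)*3)*(-4) - 6170 = (1*3)*(-4) - 6170 = 3*(-4) - 6170 = -12 - 6170 = -6182)
W + √(-23684 + 19752) = -6182 + √(-23684 + 19752) = -6182 + √(-3932) = -6182 + 2*I*√983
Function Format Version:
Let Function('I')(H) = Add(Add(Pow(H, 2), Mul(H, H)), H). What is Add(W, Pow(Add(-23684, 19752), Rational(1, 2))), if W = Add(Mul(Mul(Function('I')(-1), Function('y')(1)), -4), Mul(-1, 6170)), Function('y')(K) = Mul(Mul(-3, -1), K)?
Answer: Add(-6182, Mul(2, I, Pow(983, Rational(1, 2)))) ≈ Add(-6182.0, Mul(62.706, I))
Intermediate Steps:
Function('I')(H) = Add(H, Mul(2, Pow(H, 2))) (Function('I')(H) = Add(Add(Pow(H, 2), Pow(H, 2)), H) = Add(Mul(2, Pow(H, 2)), H) = Add(H, Mul(2, Pow(H, 2))))
Function('y')(K) = Mul(3, K)
W = -6182 (W = Add(Mul(Mul(Mul(-1, Add(1, Mul(2, -1))), Mul(3, 1)), -4), Mul(-1, 6170)) = Add(Mul(Mul(Mul(-1, Add(1, -2)), 3), -4), -6170) = Add(Mul(Mul(Mul(-1, -1), 3), -4), -6170) = Add(Mul(Mul(1, 3), -4), -6170) = Add(Mul(3, -4), -6170) = Add(-12, -6170) = -6182)
Add(W, Pow(Add(-23684, 19752), Rational(1, 2))) = Add(-6182, Pow(Add(-23684, 19752), Rational(1, 2))) = Add(-6182, Pow(-3932, Rational(1, 2))) = Add(-6182, Mul(2, I, Pow(983, Rational(1, 2))))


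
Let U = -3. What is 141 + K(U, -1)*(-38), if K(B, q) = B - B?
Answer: 141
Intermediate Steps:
K(B, q) = 0
141 + K(U, -1)*(-38) = 141 + 0*(-38) = 141 + 0 = 141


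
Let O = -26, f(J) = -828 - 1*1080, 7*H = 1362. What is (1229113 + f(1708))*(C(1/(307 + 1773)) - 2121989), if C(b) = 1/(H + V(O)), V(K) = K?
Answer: -614571258817733/236 ≈ -2.6041e+12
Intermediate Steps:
H = 1362/7 (H = (⅐)*1362 = 1362/7 ≈ 194.57)
f(J) = -1908 (f(J) = -828 - 1080 = -1908)
C(b) = 7/1180 (C(b) = 1/(1362/7 - 26) = 1/(1180/7) = 7/1180)
(1229113 + f(1708))*(C(1/(307 + 1773)) - 2121989) = (1229113 - 1908)*(7/1180 - 2121989) = 1227205*(-2503947013/1180) = -614571258817733/236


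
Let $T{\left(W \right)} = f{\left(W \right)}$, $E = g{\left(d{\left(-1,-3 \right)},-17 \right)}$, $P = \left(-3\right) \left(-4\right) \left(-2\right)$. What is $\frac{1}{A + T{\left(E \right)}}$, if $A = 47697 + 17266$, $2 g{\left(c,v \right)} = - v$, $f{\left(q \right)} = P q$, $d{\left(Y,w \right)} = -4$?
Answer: $\frac{1}{64759} \approx 1.5442 \cdot 10^{-5}$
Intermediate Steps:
$P = -24$ ($P = 12 \left(-2\right) = -24$)
$f{\left(q \right)} = - 24 q$
$g{\left(c,v \right)} = - \frac{v}{2}$ ($g{\left(c,v \right)} = \frac{\left(-1\right) v}{2} = - \frac{v}{2}$)
$E = \frac{17}{2}$ ($E = \left(- \frac{1}{2}\right) \left(-17\right) = \frac{17}{2} \approx 8.5$)
$T{\left(W \right)} = - 24 W$
$A = 64963$
$\frac{1}{A + T{\left(E \right)}} = \frac{1}{64963 - 204} = \frac{1}{64759}$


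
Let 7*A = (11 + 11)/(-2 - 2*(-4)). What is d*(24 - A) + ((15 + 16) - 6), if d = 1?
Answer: 1018/21 ≈ 48.476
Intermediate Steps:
A = 11/21 (A = ((11 + 11)/(-2 - 2*(-4)))/7 = (22/(-2 + 8))/7 = (22/6)/7 = (22*(⅙))/7 = (⅐)*(11/3) = 11/21 ≈ 0.52381)
d*(24 - A) + ((15 + 16) - 6) = 1*(24 - 1*11/21) + ((15 + 16) - 6) = 1*(24 - 11/21) + (31 - 6) = 1*(493/21) + 25 = 493/21 + 25 = 1018/21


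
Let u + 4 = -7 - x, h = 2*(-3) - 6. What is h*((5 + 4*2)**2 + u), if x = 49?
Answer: -1308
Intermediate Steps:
h = -12 (h = -6 - 6 = -12)
u = -60 (u = -4 + (-7 - 1*49) = -4 + (-7 - 49) = -4 - 56 = -60)
h*((5 + 4*2)**2 + u) = -12*((5 + 4*2)**2 - 60) = -12*((5 + 8)**2 - 60) = -12*(13**2 - 60) = -12*(169 - 60) = -12*109 = -1308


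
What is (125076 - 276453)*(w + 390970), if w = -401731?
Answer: 1628967897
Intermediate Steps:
(125076 - 276453)*(w + 390970) = (125076 - 276453)*(-401731 + 390970) = -151377*(-10761) = 1628967897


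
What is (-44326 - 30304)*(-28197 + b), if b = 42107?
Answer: -1038103300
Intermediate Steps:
(-44326 - 30304)*(-28197 + b) = (-44326 - 30304)*(-28197 + 42107) = -74630*13910 = -1038103300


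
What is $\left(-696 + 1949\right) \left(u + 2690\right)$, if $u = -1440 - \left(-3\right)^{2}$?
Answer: $1554973$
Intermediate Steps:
$u = -1449$ ($u = -1440 - 9 = -1449$)
$\left(-696 + 1949\right) \left(u + 2690\right) = \left(-696 + 1949\right) \left(-1449 + 2690\right) = 1253 \cdot 1241 = 1554973$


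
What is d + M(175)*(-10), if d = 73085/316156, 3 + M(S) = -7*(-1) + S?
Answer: -565846155/316156 ≈ -1789.8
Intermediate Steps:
M(S) = 4 + S (M(S) = -3 + (-7*(-1) + S) = -3 + (7 + S) = 4 + S)
d = 73085/316156 (d = 73085*(1/316156) = 73085/316156 ≈ 0.23117)
d + M(175)*(-10) = 73085/316156 + (4 + 175)*(-10) = 73085/316156 + 179*(-10) = 73085/316156 - 1790 = -565846155/316156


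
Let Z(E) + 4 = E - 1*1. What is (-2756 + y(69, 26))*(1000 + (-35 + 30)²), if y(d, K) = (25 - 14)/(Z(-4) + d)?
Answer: -33896545/12 ≈ -2.8247e+6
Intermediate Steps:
Z(E) = -5 + E (Z(E) = -4 + (E - 1*1) = -4 + (E - 1) = -4 + (-1 + E) = -5 + E)
y(d, K) = 11/(-9 + d) (y(d, K) = (25 - 14)/((-5 - 4) + d) = 11/(-9 + d))
(-2756 + y(69, 26))*(1000 + (-35 + 30)²) = (-2756 + 11/(-9 + 69))*(1000 + (-35 + 30)²) = (-2756 + 11/60)*(1000 + (-5)²) = (-2756 + 11*(1/60))*(1000 + 25) = (-2756 + 11/60)*1025 = -165349/60*1025 = -33896545/12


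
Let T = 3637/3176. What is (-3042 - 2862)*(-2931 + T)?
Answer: 6867251622/397 ≈ 1.7298e+7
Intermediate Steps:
T = 3637/3176 (T = 3637*(1/3176) = 3637/3176 ≈ 1.1452)
(-3042 - 2862)*(-2931 + T) = (-3042 - 2862)*(-2931 + 3637/3176) = -5904*(-9305219/3176) = 6867251622/397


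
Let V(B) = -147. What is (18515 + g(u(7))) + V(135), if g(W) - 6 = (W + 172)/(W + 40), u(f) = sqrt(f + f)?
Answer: 14574015/793 - 66*sqrt(14)/793 ≈ 18378.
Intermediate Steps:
u(f) = sqrt(2)*sqrt(f) (u(f) = sqrt(2*f) = sqrt(2)*sqrt(f))
g(W) = 6 + (172 + W)/(40 + W) (g(W) = 6 + (W + 172)/(W + 40) = 6 + (172 + W)/(40 + W))
(18515 + g(u(7))) + V(135) = (18515 + (412 + 7*(sqrt(2)*sqrt(7)))/(40 + sqrt(2)*sqrt(7))) - 147 = (18515 + (412 + 7*sqrt(14))/(40 + sqrt(14))) - 147 = 18368 + (412 + 7*sqrt(14))/(40 + sqrt(14))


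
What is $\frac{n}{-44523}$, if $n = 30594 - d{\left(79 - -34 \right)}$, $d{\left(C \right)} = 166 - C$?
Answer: $- \frac{30541}{44523} \approx -0.68596$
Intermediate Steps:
$n = 30541$ ($n = 30594 - \left(166 - \left(79 - -34\right)\right) = 30594 - \left(166 - \left(79 + 34\right)\right) = 30594 - \left(166 - 113\right) = 30594 - 53 = 30541$)
$\frac{n}{-44523} = \frac{30541}{-44523} = 30541 \left(- \frac{1}{44523}\right) = - \frac{30541}{44523}$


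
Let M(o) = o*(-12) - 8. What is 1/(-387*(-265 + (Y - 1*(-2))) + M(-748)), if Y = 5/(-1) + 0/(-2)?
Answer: 1/112684 ≈ 8.8744e-6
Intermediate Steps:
M(o) = -8 - 12*o (M(o) = -12*o - 8 = -8 - 12*o)
Y = -5 (Y = 5*(-1) + 0*(-½) = -5 + 0 = -5)
1/(-387*(-265 + (Y - 1*(-2))) + M(-748)) = 1/(-387*(-265 + (-5 - 1*(-2))) + (-8 - 12*(-748))) = 1/(-387*(-265 + (-5 + 2)) + (-8 + 8976)) = 1/(-387*(-265 - 3) + 8968) = 1/(-387*(-268) + 8968) = 1/(103716 + 8968) = 1/112684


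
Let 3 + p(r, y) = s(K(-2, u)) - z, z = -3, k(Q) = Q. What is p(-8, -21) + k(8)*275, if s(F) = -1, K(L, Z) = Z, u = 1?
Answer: 2199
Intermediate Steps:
p(r, y) = -1 (p(r, y) = -3 + (-1 - 1*(-3)) = -3 + (-1 + 3) = -3 + 2 = -1)
p(-8, -21) + k(8)*275 = -1 + 8*275 = -1 + 2200 = 2199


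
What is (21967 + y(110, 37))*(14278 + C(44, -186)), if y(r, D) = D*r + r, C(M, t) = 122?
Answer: 376516800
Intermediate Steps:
y(r, D) = r + D*r
(21967 + y(110, 37))*(14278 + C(44, -186)) = (21967 + 110*(1 + 37))*(14278 + 122) = (21967 + 110*38)*14400 = (21967 + 4180)*14400 = 26147*14400 = 376516800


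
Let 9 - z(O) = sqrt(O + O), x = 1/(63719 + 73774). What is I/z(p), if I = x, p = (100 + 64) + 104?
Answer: -1/6951035 - 2*sqrt(134)/62559315 ≈ -5.1394e-7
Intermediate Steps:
x = 1/137493 ≈ 7.2731e-6
p = 268 (p = 164 + 104 = 268)
z(O) = 9 - sqrt(2)*sqrt(O) (z(O) = 9 - sqrt(O + O) = 9 - sqrt(2*O) = 9 - sqrt(2)*sqrt(O))
I = 1/137493 ≈ 7.2731e-6
I/z(p) = 1/(137493*(9 - sqrt(2)*sqrt(268))) = 1/(137493*(9 - sqrt(2)*2*sqrt(67))) = 1/(137493*(9 - 2*sqrt(134)))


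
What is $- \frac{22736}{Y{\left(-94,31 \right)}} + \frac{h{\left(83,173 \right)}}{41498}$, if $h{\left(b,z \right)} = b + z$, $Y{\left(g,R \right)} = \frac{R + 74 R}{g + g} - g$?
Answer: $- \frac{88686897216}{318434903} \approx -278.51$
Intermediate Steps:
$Y{\left(g,R \right)} = - g + \frac{75 R}{2 g}$ ($Y{\left(g,R \right)} = \frac{75 R}{2 g} - g = - g + \frac{75 R}{2 g}$)
$- \frac{22736}{Y{\left(-94,31 \right)}} + \frac{h{\left(83,173 \right)}}{41498} = - \frac{22736}{\left(-1\right) \left(-94\right) + \frac{75}{2} \cdot 31 \frac{1}{-94}} + \frac{83 + 173}{41498} = - \frac{22736}{94 + \frac{75}{2} \cdot 31 \left(- \frac{1}{94}\right)} + 256 \cdot \frac{1}{41498} = - \frac{22736}{94 - \frac{2325}{188}} + \frac{128}{20749} = - \frac{22736}{\frac{15347}{188}} + \frac{128}{20749} = \left(-22736\right) \frac{188}{15347} + \frac{128}{20749} = - \frac{4274368}{15347} + \frac{128}{20749} = - \frac{88686897216}{318434903}$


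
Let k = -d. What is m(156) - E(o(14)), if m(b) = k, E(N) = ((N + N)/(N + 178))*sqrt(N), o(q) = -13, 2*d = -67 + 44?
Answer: 23/2 + 26*I*sqrt(13)/165 ≈ 11.5 + 0.56815*I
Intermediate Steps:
d = -23/2 (d = (-67 + 44)/2 = (1/2)*(-23) = -23/2 ≈ -11.500)
E(N) = 2*N**(3/2)/(178 + N) (E(N) = ((2*N)/(178 + N))*sqrt(N) = (2*N/(178 + N))*sqrt(N) = 2*N**(3/2)/(178 + N))
k = 23/2 (k = -1*(-23/2) = 23/2 ≈ 11.500)
m(b) = 23/2
m(156) - E(o(14)) = 23/2 - 2*(-13)**(3/2)/(178 - 13) = 23/2 - 2*(-13*I*sqrt(13))/165 = 23/2 - (-26)*I*sqrt(13)/165 = 23/2 + 26*I*sqrt(13)/165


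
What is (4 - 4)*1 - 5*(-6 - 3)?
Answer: 45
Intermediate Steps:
(4 - 4)*1 - 5*(-6 - 3) = 0*1 - 5*(-9) = 0 + 45 = 45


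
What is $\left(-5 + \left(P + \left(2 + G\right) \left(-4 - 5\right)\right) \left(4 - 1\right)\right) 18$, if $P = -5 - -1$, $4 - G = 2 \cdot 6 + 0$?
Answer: $2610$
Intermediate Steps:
$G = -8$ ($G = 4 - \left(2 \cdot 6 + 0\right) = 4 - \left(12 + 0\right) = 4 - 12 = -8$)
$P = -4$ ($P = -5 + 1 = -4$)
$\left(-5 + \left(P + \left(2 + G\right) \left(-4 - 5\right)\right) \left(4 - 1\right)\right) 18 = \left(-5 + \left(-4 + \left(2 - 8\right) \left(-4 - 5\right)\right) \left(4 - 1\right)\right) 18 = \left(-5 + \left(-4 - -54\right) \left(4 - 1\right)\right) 18 = \left(-5 + \left(-4 + 54\right) 3\right) 18 = \left(-5 + 50 \cdot 3\right) 18 = \left(-5 + 150\right) 18 = 145 \cdot 18 = 2610$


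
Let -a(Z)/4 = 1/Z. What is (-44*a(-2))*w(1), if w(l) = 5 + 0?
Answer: -440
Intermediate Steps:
a(Z) = -4/Z
w(l) = 5
(-44*a(-2))*w(1) = -(-176)/(-2)*5 = -(-176)*(-1)/2*5 = -44*2*5 = -88*5 = -440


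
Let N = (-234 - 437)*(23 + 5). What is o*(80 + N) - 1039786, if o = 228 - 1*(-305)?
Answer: -11011150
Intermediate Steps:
o = 533 (o = 228 + 305 = 533)
N = -18788 (N = -671*28 = -18788)
o*(80 + N) - 1039786 = 533*(80 - 18788) - 1039786 = 533*(-18708) - 1039786 = -9971364 - 1039786 = -11011150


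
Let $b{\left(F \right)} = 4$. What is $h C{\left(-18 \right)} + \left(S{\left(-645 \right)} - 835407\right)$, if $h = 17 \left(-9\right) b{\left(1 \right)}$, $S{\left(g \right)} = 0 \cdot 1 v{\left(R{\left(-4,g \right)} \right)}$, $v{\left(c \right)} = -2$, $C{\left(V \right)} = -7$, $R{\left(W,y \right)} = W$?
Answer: $-831123$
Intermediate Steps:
$S{\left(g \right)} = 0$ ($S{\left(g \right)} = 0 \cdot 1 \left(-2\right) = 0 \left(-2\right) = 0$)
$h = -612$ ($h = 17 \left(-9\right) 4 = \left(-153\right) 4 = -612$)
$h C{\left(-18 \right)} + \left(S{\left(-645 \right)} - 835407\right) = \left(-612\right) \left(-7\right) + \left(0 - 835407\right) = 4284 + \left(0 - 835407\right) = 4284 - 835407 = -831123$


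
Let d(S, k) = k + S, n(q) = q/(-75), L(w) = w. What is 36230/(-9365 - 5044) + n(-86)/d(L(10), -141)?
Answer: -119066308/47189475 ≈ -2.5232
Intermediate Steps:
n(q) = -q/75 (n(q) = q*(-1/75) = -q/75)
d(S, k) = S + k
36230/(-9365 - 5044) + n(-86)/d(L(10), -141) = 36230/(-9365 - 5044) + (-1/75*(-86))/(10 - 141) = 36230/(-14409) + (86/75)/(-131) = 36230*(-1/14409) + (86/75)*(-1/131) = -36230/14409 - 86/9825 = -119066308/47189475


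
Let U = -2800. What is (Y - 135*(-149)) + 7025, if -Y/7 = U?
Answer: 46740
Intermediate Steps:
Y = 19600 (Y = -7*(-2800) = 19600)
(Y - 135*(-149)) + 7025 = (19600 - 135*(-149)) + 7025 = (19600 + 20115) + 7025 = 39715 + 7025 = 46740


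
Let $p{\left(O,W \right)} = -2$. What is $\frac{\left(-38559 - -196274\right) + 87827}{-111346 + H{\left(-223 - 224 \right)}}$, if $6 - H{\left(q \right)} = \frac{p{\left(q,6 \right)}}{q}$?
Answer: $- \frac{54878637}{24884491} \approx -2.2053$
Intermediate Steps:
$H{\left(q \right)} = 6 + \frac{2}{q}$ ($H{\left(q \right)} = 6 - - \frac{2}{q} = 6 + \frac{2}{q}$)
$\frac{\left(-38559 - -196274\right) + 87827}{-111346 + H{\left(-223 - 224 \right)}} = \frac{\left(-38559 - -196274\right) + 87827}{-111346 + \left(6 + \frac{2}{-223 - 224}\right)} = \frac{\left(-38559 + 196274\right) + 87827}{-111346 + \left(6 + \frac{2}{-447}\right)} = \frac{157715 + 87827}{-111346 + \left(6 + 2 \left(- \frac{1}{447}\right)\right)} = \frac{245542}{-111346 + \left(6 - \frac{2}{447}\right)} = \frac{245542}{-111346 + \frac{2680}{447}} = \frac{245542}{- \frac{49768982}{447}} = 245542 \left(- \frac{447}{49768982}\right) = - \frac{54878637}{24884491}$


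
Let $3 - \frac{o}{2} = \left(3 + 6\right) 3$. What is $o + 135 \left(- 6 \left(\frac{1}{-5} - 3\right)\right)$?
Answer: $2544$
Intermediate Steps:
$o = -48$ ($o = 6 - 2 \left(3 + 6\right) 3 = 6 - 2 \cdot 9 \cdot 3 = 6 - 54 = -48$)
$o + 135 \left(- 6 \left(\frac{1}{-5} - 3\right)\right) = -48 + 135 \left(- 6 \left(\frac{1}{-5} - 3\right)\right) = -48 + 135 \left(- 6 \left(- \frac{1}{5} - 3\right)\right) = -48 + 135 \left(\left(-6\right) \left(- \frac{16}{5}\right)\right) = -48 + 135 \cdot \frac{96}{5} = -48 + 2592 = 2544$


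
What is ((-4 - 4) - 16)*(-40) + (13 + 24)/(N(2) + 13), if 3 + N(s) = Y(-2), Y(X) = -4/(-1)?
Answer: 13477/14 ≈ 962.64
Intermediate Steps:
Y(X) = 4 (Y(X) = -4*(-1) = 4)
N(s) = 1 (N(s) = -3 + 4 = 1)
((-4 - 4) - 16)*(-40) + (13 + 24)/(N(2) + 13) = ((-4 - 4) - 16)*(-40) + (13 + 24)/(1 + 13) = (-8 - 16)*(-40) + 37/14 = -24*(-40) + 37*(1/14) = 960 + 37/14 = 13477/14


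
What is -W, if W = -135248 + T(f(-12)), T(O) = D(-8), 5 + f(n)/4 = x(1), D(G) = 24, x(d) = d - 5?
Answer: 135224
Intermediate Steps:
x(d) = -5 + d
f(n) = -36 (f(n) = -20 + 4*(-5 + 1) = -20 + 4*(-4) = -20 - 16 = -36)
T(O) = 24
W = -135224 (W = -135248 + 24 = -135224)
-W = -1*(-135224) = 135224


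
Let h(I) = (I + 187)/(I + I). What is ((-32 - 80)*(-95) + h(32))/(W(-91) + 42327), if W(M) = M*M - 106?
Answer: 681179/3232128 ≈ 0.21075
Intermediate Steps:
h(I) = (187 + I)/(2*I) (h(I) = (187 + I)/((2*I)) = (187 + I)*(1/(2*I)) = (187 + I)/(2*I))
W(M) = -106 + M² (W(M) = M² - 106 = -106 + M²)
((-32 - 80)*(-95) + h(32))/(W(-91) + 42327) = ((-32 - 80)*(-95) + (½)*(187 + 32)/32)/((-106 + (-91)²) + 42327) = (-112*(-95) + (½)*(1/32)*219)/((-106 + 8281) + 42327) = (10640 + 219/64)/(8175 + 42327) = (681179/64)/50502 = (681179/64)*(1/50502) = 681179/3232128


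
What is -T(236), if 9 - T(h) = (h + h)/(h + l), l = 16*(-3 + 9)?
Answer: -629/83 ≈ -7.5783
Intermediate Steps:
l = 96 (l = 16*6 = 96)
T(h) = 9 - 2*h/(96 + h) (T(h) = 9 - (h + h)/(h + 96) = 9 - 2*h/(96 + h))
-T(236) = -(864 + 7*236)/(96 + 236) = -(864 + 1652)/332 = -2516/332 = -1*629/83 = -629/83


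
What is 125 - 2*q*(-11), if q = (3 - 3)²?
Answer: 125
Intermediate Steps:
q = 0 (q = 0² = 0)
125 - 2*q*(-11) = 125 - 0*(-11) = 125 - 2*0 = 125 + 0 = 125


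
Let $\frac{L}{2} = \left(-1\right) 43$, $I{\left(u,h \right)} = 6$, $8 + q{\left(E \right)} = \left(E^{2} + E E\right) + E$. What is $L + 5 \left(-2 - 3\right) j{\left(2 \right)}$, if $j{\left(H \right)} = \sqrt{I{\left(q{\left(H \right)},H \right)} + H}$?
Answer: $-86 - 50 \sqrt{2} \approx -156.71$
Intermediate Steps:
$q{\left(E \right)} = -8 + E + 2 E^{2}$ ($q{\left(E \right)} = -8 + \left(\left(E^{2} + E E\right) + E\right) = -8 + \left(\left(E^{2} + E^{2}\right) + E\right) = -8 + \left(2 E^{2} + E\right) = -8 + \left(E + 2 E^{2}\right) = -8 + E + 2 E^{2}$)
$L = -86$ ($L = 2 \left(\left(-1\right) 43\right) = 2 \left(-43\right) = -86$)
$j{\left(H \right)} = \sqrt{6 + H}$
$L + 5 \left(-2 - 3\right) j{\left(2 \right)} = -86 + 5 \left(-2 - 3\right) \sqrt{6 + 2} = -86 + 5 \left(-5\right) \sqrt{8} = -86 - 25 \cdot 2 \sqrt{2} = -86 - 50 \sqrt{2}$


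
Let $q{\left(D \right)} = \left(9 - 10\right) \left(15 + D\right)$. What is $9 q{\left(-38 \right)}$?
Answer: $207$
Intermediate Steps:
$q{\left(D \right)} = -15 - D$ ($q{\left(D \right)} = - (15 + D) = -15 - D$)
$9 q{\left(-38 \right)} = 9 \left(-15 - -38\right) = 9 \left(-15 + 38\right) = 9 \cdot 23 = 207$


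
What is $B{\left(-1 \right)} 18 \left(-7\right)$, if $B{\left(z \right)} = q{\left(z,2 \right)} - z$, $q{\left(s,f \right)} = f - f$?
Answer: $-126$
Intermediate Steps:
$q{\left(s,f \right)} = 0$
$B{\left(z \right)} = - z$ ($B{\left(z \right)} = 0 - z = - z$)
$B{\left(-1 \right)} 18 \left(-7\right) = \left(-1\right) \left(-1\right) 18 \left(-7\right) = 1 \cdot 18 \left(-7\right) = 18 \left(-7\right) = -126$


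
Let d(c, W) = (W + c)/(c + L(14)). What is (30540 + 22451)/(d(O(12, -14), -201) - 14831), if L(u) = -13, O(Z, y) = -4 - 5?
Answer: -582901/163036 ≈ -3.5753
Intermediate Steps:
O(Z, y) = -9
d(c, W) = (W + c)/(-13 + c) (d(c, W) = (W + c)/(c - 13) = (W + c)/(-13 + c))
(30540 + 22451)/(d(O(12, -14), -201) - 14831) = (30540 + 22451)/((-201 - 9)/(-13 - 9) - 14831) = 52991/(-210/(-22) - 14831) = 52991/(-1/22*(-210) - 14831) = 52991/(105/11 - 14831) = 52991/(-163036/11) = 52991*(-11/163036) = -582901/163036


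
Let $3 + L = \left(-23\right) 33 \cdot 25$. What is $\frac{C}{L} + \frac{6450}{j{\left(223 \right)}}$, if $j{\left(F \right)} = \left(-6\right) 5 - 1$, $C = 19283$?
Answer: $- \frac{123005873}{588318} \approx -209.08$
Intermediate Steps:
$j{\left(F \right)} = -31$ ($j{\left(F \right)} = -30 - 1 = -31$)
$L = -18978$ ($L = -3 + \left(-23\right) 33 \cdot 25 = -3 - 18975 = -18978$)
$\frac{C}{L} + \frac{6450}{j{\left(223 \right)}} = \frac{19283}{-18978} + \frac{6450}{-31} = 19283 \left(- \frac{1}{18978}\right) + 6450 \left(- \frac{1}{31}\right) = - \frac{19283}{18978} - \frac{6450}{31} = - \frac{123005873}{588318}$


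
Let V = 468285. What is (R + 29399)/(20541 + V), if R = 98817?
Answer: 64108/244413 ≈ 0.26229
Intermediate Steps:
(R + 29399)/(20541 + V) = (98817 + 29399)/(20541 + 468285) = 128216/488826 = 128216*(1/488826) = 64108/244413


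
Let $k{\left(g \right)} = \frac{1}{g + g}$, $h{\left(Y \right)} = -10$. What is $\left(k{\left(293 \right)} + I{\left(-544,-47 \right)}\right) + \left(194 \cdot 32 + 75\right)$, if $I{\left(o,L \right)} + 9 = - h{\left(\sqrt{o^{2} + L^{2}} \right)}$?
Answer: $\frac{3682425}{586} \approx 6284.0$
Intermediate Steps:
$k{\left(g \right)} = \frac{1}{2 g}$
$I{\left(o,L \right)} = 1$ ($I{\left(o,L \right)} = -9 - -10 = -9 + 10 = 1$)
$\left(k{\left(293 \right)} + I{\left(-544,-47 \right)}\right) + \left(194 \cdot 32 + 75\right) = \left(\frac{1}{2 \cdot 293} + 1\right) + \left(194 \cdot 32 + 75\right) = \left(\frac{1}{2} \cdot \frac{1}{293} + 1\right) + \left(6208 + 75\right) = \left(\frac{1}{586} + 1\right) + 6283 = \frac{587}{586} + 6283 = \frac{3682425}{586}$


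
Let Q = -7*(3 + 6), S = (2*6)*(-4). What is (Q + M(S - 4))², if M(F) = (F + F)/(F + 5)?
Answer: 8162449/2209 ≈ 3695.1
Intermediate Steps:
S = -48 (S = 12*(-4) = -48)
M(F) = 2*F/(5 + F) (M(F) = (2*F)/(5 + F) = 2*F/(5 + F))
Q = -63 (Q = -7*9 = -63)
(Q + M(S - 4))² = (-63 + 2*(-48 - 4)/(5 + (-48 - 4)))² = (-63 + 2*(-52)/(5 - 52))² = (-63 + 2*(-52)/(-47))² = (-63 + 2*(-52)*(-1/47))² = (-63 + 104/47)² = (-2857/47)² = 8162449/2209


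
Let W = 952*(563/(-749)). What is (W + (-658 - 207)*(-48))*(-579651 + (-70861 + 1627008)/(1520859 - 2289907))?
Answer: -243288991903056805/10286017 ≈ -2.3652e+10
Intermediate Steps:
W = -76568/107 (W = 952*(563*(-1/749)) = 952*(-563/749) = -76568/107 ≈ -715.59)
(W + (-658 - 207)*(-48))*(-579651 + (-70861 + 1627008)/(1520859 - 2289907)) = (-76568/107 + (-658 - 207)*(-48))*(-579651 + (-70861 + 1627008)/(1520859 - 2289907)) = (-76568/107 - 865*(-48))*(-579651 + 1556147/(-769048)) = (-76568/107 + 41520)*(-579651 + 1556147*(-1/769048)) = 4366072*(-579651 - 1556147/769048)/107 = (4366072/107)*(-445780998395/769048) = -243288991903056805/10286017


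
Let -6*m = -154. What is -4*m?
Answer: -308/3 ≈ -102.67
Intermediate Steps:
m = 77/3 (m = -⅙*(-154) = 77/3 ≈ 25.667)
-4*m = -4*77/3 = -308/3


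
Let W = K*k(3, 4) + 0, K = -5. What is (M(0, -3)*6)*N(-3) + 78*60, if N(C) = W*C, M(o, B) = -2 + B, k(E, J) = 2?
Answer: 3780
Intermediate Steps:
W = -10 (W = -5*2 + 0 = -10 + 0 = -10)
N(C) = -10*C
(M(0, -3)*6)*N(-3) + 78*60 = ((-2 - 3)*6)*(-10*(-3)) + 78*60 = -5*6*30 + 4680 = -30*30 + 4680 = -900 + 4680 = 3780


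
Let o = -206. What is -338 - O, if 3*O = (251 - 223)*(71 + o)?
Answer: 922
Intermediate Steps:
O = -1260 (O = ((251 - 223)*(71 - 206))/3 = (28*(-135))/3 = (⅓)*(-3780) = -1260)
-338 - O = -338 - 1*(-1260) = -338 + 1260 = 922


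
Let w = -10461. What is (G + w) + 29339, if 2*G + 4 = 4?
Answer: 18878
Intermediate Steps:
G = 0 (G = -2 + (1/2)*4 = -2 + 2 = 0)
(G + w) + 29339 = (0 - 10461) + 29339 = -10461 + 29339 = 18878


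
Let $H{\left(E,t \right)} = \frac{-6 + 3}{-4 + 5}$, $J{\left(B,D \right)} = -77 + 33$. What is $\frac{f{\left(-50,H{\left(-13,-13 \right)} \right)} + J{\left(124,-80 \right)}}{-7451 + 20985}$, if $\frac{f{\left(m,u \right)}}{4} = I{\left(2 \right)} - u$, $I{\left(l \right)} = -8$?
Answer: $- \frac{32}{6767} \approx -0.0047288$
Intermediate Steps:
$J{\left(B,D \right)} = -44$
$H{\left(E,t \right)} = -3$ ($H{\left(E,t \right)} = - \frac{3}{1} = \left(-3\right) 1 = -3$)
$f{\left(m,u \right)} = -32 - 4 u$ ($f{\left(m,u \right)} = 4 \left(-8 - u\right) = -32 - 4 u$)
$\frac{f{\left(-50,H{\left(-13,-13 \right)} \right)} + J{\left(124,-80 \right)}}{-7451 + 20985} = \frac{\left(-32 - -12\right) - 44}{-7451 + 20985} = \frac{\left(-32 + 12\right) - 44}{13534} = \left(-20 - 44\right) \frac{1}{13534} = \left(-64\right) \frac{1}{13534} = - \frac{32}{6767}$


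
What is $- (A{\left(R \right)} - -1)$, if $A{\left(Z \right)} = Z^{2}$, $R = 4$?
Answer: $-17$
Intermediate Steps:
$- (A{\left(R \right)} - -1) = - (4^{2} - -1) = - (16 + \left(-17 + 18\right)) = - (16 + 1) = \left(-1\right) 17 = -17$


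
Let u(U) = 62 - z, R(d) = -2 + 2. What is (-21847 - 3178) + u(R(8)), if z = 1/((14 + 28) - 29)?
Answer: -324520/13 ≈ -24963.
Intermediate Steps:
R(d) = 0
z = 1/13 (z = 1/(42 - 29) = 1/13 ≈ 0.076923)
u(U) = 805/13 (u(U) = 62 - 1*1/13 = 62 - 1/13 = 805/13)
(-21847 - 3178) + u(R(8)) = (-21847 - 3178) + 805/13 = -25025 + 805/13 = -324520/13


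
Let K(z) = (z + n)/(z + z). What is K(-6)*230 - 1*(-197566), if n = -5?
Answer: 1186661/6 ≈ 1.9778e+5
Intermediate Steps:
K(z) = (-5 + z)/(2*z) (K(z) = (z - 5)/(z + z) = (-5 + z)/((2*z)) = (-5 + z)*(1/(2*z)) = (-5 + z)/(2*z))
K(-6)*230 - 1*(-197566) = ((1/2)*(-5 - 6)/(-6))*230 - 1*(-197566) = ((1/2)*(-1/6)*(-11))*230 + 197566 = (11/12)*230 + 197566 = 1265/6 + 197566 = 1186661/6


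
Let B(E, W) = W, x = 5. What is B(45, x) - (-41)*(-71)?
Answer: -2906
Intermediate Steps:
B(45, x) - (-41)*(-71) = 5 - (-41)*(-71) = 5 - 1*2911 = 5 - 2911 = -2906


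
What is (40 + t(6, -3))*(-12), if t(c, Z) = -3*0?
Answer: -480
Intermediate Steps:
t(c, Z) = 0
(40 + t(6, -3))*(-12) = (40 + 0)*(-12) = 40*(-12) = -480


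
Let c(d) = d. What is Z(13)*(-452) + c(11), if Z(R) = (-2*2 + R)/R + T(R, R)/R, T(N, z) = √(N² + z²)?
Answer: -3925/13 - 452*√2 ≈ -941.15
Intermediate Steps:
Z(R) = (-4 + R)/R + √2*√(R²)/R (Z(R) = (-2*2 + R)/R + √(R² + R²)/R = (-4 + R)/R + √(2*R²)/R = (-4 + R)/R + (√2*√(R²))/R = (-4 + R)/R + √2*√(R²)/R)
Z(13)*(-452) + c(11) = ((-4 + 13 + √2*√(13²))/13)*(-452) + 11 = ((-4 + 13 + √2*√169)/13)*(-452) + 11 = ((-4 + 13 + √2*13)/13)*(-452) + 11 = ((-4 + 13 + 13*√2)/13)*(-452) + 11 = ((9 + 13*√2)/13)*(-452) + 11 = (9/13 + √2)*(-452) + 11 = (-4068/13 - 452*√2) + 11 = -3925/13 - 452*√2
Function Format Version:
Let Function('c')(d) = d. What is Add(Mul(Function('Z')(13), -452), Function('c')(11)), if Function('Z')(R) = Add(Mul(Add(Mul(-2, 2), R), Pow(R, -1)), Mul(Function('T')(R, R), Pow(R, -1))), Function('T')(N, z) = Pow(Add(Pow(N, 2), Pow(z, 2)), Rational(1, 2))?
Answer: Add(Rational(-3925, 13), Mul(-452, Pow(2, Rational(1, 2)))) ≈ -941.15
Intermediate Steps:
Function('Z')(R) = Add(Mul(Pow(R, -1), Add(-4, R)), Mul(Pow(2, Rational(1, 2)), Pow(R, -1), Pow(Pow(R, 2), Rational(1, 2)))) (Function('Z')(R) = Add(Mul(Add(Mul(-2, 2), R), Pow(R, -1)), Mul(Pow(Add(Pow(R, 2), Pow(R, 2)), Rational(1, 2)), Pow(R, -1))) = Add(Mul(Add(-4, R), Pow(R, -1)), Mul(Pow(Mul(2, Pow(R, 2)), Rational(1, 2)), Pow(R, -1))) = Add(Mul(Pow(R, -1), Add(-4, R)), Mul(Mul(Pow(2, Rational(1, 2)), Pow(Pow(R, 2), Rational(1, 2))), Pow(R, -1))) = Add(Mul(Pow(R, -1), Add(-4, R)), Mul(Pow(2, Rational(1, 2)), Pow(R, -1), Pow(Pow(R, 2), Rational(1, 2)))))
Add(Mul(Function('Z')(13), -452), Function('c')(11)) = Add(Mul(Mul(Pow(13, -1), Add(-4, 13, Mul(Pow(2, Rational(1, 2)), Pow(Pow(13, 2), Rational(1, 2))))), -452), 11) = Add(Mul(Mul(Rational(1, 13), Add(-4, 13, Mul(Pow(2, Rational(1, 2)), Pow(169, Rational(1, 2))))), -452), 11) = Add(Mul(Mul(Rational(1, 13), Add(-4, 13, Mul(Pow(2, Rational(1, 2)), 13))), -452), 11) = Add(Mul(Mul(Rational(1, 13), Add(-4, 13, Mul(13, Pow(2, Rational(1, 2))))), -452), 11) = Add(Mul(Mul(Rational(1, 13), Add(9, Mul(13, Pow(2, Rational(1, 2))))), -452), 11) = Add(Mul(Add(Rational(9, 13), Pow(2, Rational(1, 2))), -452), 11) = Add(Add(Rational(-4068, 13), Mul(-452, Pow(2, Rational(1, 2)))), 11) = Add(Rational(-3925, 13), Mul(-452, Pow(2, Rational(1, 2))))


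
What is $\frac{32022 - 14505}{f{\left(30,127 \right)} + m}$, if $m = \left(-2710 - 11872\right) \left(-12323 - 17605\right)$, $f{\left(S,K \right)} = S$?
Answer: $\frac{5839}{145470042} \approx 4.0139 \cdot 10^{-5}$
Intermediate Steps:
$m = 436410096$ ($m = \left(-14582\right) \left(-29928\right) = 436410096$)
$\frac{32022 - 14505}{f{\left(30,127 \right)} + m} = \frac{32022 - 14505}{30 + 436410096} = \frac{17517}{436410126} = 17517 \cdot \frac{1}{436410126} = \frac{5839}{145470042}$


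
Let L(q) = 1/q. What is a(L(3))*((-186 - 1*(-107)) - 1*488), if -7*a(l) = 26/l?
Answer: 6318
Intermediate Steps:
a(l) = -26/(7*l)
a(L(3))*((-186 - 1*(-107)) - 1*488) = (-26/(7*(1/3)))*((-186 - 1*(-107)) - 1*488) = (-26/(7*1/3))*((-186 + 107) - 488) = (-26/7*3)*(-79 - 488) = -78/7*(-567) = 6318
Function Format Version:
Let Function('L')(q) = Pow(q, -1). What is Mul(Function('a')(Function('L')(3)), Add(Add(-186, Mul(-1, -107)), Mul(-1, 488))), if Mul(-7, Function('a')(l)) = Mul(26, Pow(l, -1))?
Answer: 6318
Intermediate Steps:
Function('a')(l) = Mul(Rational(-26, 7), Pow(l, -1)) (Function('a')(l) = Mul(Rational(-1, 7), Mul(26, Pow(l, -1))) = Mul(Rational(-26, 7), Pow(l, -1)))
Mul(Function('a')(Function('L')(3)), Add(Add(-186, Mul(-1, -107)), Mul(-1, 488))) = Mul(Mul(Rational(-26, 7), Pow(Pow(3, -1), -1)), Add(Add(-186, Mul(-1, -107)), Mul(-1, 488))) = Mul(Mul(Rational(-26, 7), Pow(Rational(1, 3), -1)), Add(Add(-186, 107), -488)) = Mul(Mul(Rational(-26, 7), 3), Add(-79, -488)) = Mul(Rational(-78, 7), -567) = 6318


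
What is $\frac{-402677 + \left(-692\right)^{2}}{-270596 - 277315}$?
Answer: $- \frac{76187}{547911} \approx -0.13905$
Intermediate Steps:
$\frac{-402677 + \left(-692\right)^{2}}{-270596 - 277315} = \frac{-402677 + 478864}{-547911} = 76187 \left(- \frac{1}{547911}\right) = - \frac{76187}{547911}$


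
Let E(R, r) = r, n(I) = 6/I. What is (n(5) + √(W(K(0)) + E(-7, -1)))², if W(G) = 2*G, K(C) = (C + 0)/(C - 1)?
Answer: 11/25 + 12*I/5 ≈ 0.44 + 2.4*I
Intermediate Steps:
K(C) = C/(-1 + C)
(n(5) + √(W(K(0)) + E(-7, -1)))² = (6/5 + √(2*(0/(-1 + 0)) - 1))² = (6*(⅕) + √(2*(0/(-1)) - 1))² = (6/5 + √(2*(0*(-1)) - 1))² = (6/5 + √(2*0 - 1))² = (6/5 + √(0 - 1))² = (6/5 + √(-1))² = (6/5 + I)²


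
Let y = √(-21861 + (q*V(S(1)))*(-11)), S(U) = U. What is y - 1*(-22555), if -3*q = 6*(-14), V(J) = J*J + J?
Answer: 22555 + 13*I*√133 ≈ 22555.0 + 149.92*I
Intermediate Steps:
V(J) = J + J² (V(J) = J² + J = J + J²)
q = 28 (q = -2*(-14) = -⅓*(-84) = 28)
y = 13*I*√133 (y = √(-21861 + (28*(1*(1 + 1)))*(-11)) = √(-21861 + (28*(1*2))*(-11)) = √(-21861 + (28*2)*(-11)) = √(-21861 + 56*(-11)) = √(-21861 - 616) = √(-22477) = 13*I*√133 ≈ 149.92*I)
y - 1*(-22555) = 13*I*√133 - 1*(-22555) = 13*I*√133 + 22555 = 22555 + 13*I*√133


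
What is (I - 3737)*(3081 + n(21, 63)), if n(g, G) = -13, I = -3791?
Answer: -23095904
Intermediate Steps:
(I - 3737)*(3081 + n(21, 63)) = (-3791 - 3737)*(3081 - 13) = -7528*3068 = -23095904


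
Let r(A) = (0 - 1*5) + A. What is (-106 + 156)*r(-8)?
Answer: -650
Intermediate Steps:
r(A) = -5 + A (r(A) = (0 - 5) + A = -5 + A)
(-106 + 156)*r(-8) = (-106 + 156)*(-5 - 8) = 50*(-13) = -650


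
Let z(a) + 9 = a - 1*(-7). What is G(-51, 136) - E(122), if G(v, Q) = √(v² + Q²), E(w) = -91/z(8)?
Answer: 91/6 + 17*√73 ≈ 160.41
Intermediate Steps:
z(a) = -2 + a (z(a) = -9 + (a - 1*(-7)) = -9 + (a + 7) = -9 + (7 + a) = -2 + a)
E(w) = -91/6 (E(w) = -91/(-2 + 8) = -91/6)
G(v, Q) = √(Q² + v²)
G(-51, 136) - E(122) = √(136² + (-51)²) - 1*(-91/6) = √(18496 + 2601) + 91/6 = √21097 + 91/6 = 17*√73 + 91/6 = 91/6 + 17*√73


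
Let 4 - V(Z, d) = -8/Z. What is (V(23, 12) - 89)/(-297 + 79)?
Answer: 1947/5014 ≈ 0.38831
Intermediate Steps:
V(Z, d) = 4 + 8/Z (V(Z, d) = 4 - (-8)/Z = 4 + 8/Z)
(V(23, 12) - 89)/(-297 + 79) = ((4 + 8/23) - 89)/(-297 + 79) = ((4 + 8*(1/23)) - 89)/(-218) = ((4 + 8/23) - 89)*(-1/218) = (100/23 - 89)*(-1/218) = -1947/23*(-1/218) = 1947/5014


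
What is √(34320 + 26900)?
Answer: 2*√15305 ≈ 247.43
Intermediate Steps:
√(34320 + 26900) = √61220 = 2*√15305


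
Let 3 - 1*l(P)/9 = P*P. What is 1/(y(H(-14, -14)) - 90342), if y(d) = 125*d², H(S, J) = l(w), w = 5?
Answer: 1/4810158 ≈ 2.0789e-7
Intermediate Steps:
l(P) = 27 - 9*P² (l(P) = 27 - 9*P*P = 27 - 9*P²)
H(S, J) = -198 (H(S, J) = 27 - 9*5² = 27 - 9*25 = 27 - 225 = -198)
1/(y(H(-14, -14)) - 90342) = 1/(125*(-198)² - 90342) = 1/(125*39204 - 90342) = 1/(4900500 - 90342) = 1/4810158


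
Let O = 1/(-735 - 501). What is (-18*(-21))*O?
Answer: -63/206 ≈ -0.30583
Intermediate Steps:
O = -1/1236 (O = 1/(-1236) = -1/1236 ≈ -0.00080906)
(-18*(-21))*O = -18*(-21)*(-1/1236) = 378*(-1/1236) = -63/206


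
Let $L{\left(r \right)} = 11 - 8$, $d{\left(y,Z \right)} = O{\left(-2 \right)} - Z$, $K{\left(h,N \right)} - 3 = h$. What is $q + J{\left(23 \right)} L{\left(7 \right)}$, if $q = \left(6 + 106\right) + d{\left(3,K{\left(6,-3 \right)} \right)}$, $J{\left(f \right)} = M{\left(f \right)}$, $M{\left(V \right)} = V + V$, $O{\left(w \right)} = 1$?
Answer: $242$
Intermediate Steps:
$K{\left(h,N \right)} = 3 + h$
$M{\left(V \right)} = 2 V$
$J{\left(f \right)} = 2 f$
$d{\left(y,Z \right)} = 1 - Z$
$L{\left(r \right)} = 3$ ($L{\left(r \right)} = 11 - 8 = 3$)
$q = 104$ ($q = \left(6 + 106\right) + \left(1 - \left(3 + 6\right)\right) = 112 + \left(1 - 9\right) = 112 - 8 = 104$)
$q + J{\left(23 \right)} L{\left(7 \right)} = 104 + 2 \cdot 23 \cdot 3 = 104 + 46 \cdot 3 = 104 + 138 = 242$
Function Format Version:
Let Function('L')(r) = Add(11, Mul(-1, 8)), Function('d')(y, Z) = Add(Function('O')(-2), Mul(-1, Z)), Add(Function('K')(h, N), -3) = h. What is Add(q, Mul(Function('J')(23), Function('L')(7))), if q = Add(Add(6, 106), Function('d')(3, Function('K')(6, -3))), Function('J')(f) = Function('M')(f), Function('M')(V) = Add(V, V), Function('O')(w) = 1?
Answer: 242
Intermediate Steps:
Function('K')(h, N) = Add(3, h)
Function('M')(V) = Mul(2, V)
Function('J')(f) = Mul(2, f)
Function('d')(y, Z) = Add(1, Mul(-1, Z))
Function('L')(r) = 3 (Function('L')(r) = Add(11, -8) = 3)
q = 104 (q = Add(Add(6, 106), Add(1, Mul(-1, Add(3, 6)))) = Add(112, Add(1, Mul(-1, 9))) = Add(112, Add(1, -9)) = Add(112, -8) = 104)
Add(q, Mul(Function('J')(23), Function('L')(7))) = Add(104, Mul(Mul(2, 23), 3)) = Add(104, Mul(46, 3)) = Add(104, 138) = 242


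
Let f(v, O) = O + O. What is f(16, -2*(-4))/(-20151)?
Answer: -16/20151 ≈ -0.00079401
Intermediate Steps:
f(v, O) = 2*O
f(16, -2*(-4))/(-20151) = (2*(-2*(-4)))/(-20151) = (2*8)*(-1/20151) = 16*(-1/20151) = -16/20151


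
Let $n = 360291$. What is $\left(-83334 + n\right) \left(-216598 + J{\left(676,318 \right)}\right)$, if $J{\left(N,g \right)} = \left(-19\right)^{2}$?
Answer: $-59888350809$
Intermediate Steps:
$J{\left(N,g \right)} = 361$
$\left(-83334 + n\right) \left(-216598 + J{\left(676,318 \right)}\right) = \left(-83334 + 360291\right) \left(-216598 + 361\right) = 276957 \left(-216237\right) = -59888350809$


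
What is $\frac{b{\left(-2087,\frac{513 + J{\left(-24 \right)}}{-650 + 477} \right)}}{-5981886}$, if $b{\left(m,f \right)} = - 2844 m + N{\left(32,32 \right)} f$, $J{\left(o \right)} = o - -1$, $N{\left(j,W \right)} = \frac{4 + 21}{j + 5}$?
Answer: $- \frac{825927443}{832392441} \approx -0.99223$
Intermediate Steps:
$N{\left(j,W \right)} = \frac{25}{5 + j}$
$J{\left(o \right)} = 1 + o$ ($J{\left(o \right)} = o + 1 = 1 + o$)
$b{\left(m,f \right)} = - 2844 m + \frac{25 f}{37}$ ($b{\left(m,f \right)} = - 2844 m + \frac{25}{5 + 32} f = - 2844 m + \frac{25}{37} f = - 2844 m + 25 \cdot \frac{1}{37} f = - 2844 m + \frac{25 f}{37}$)
$\frac{b{\left(-2087,\frac{513 + J{\left(-24 \right)}}{-650 + 477} \right)}}{-5981886} = \frac{\left(-2844\right) \left(-2087\right) + \frac{25 \frac{513 + \left(1 - 24\right)}{-650 + 477}}{37}}{-5981886} = \left(5935428 + \frac{25 \frac{513 - 23}{-173}}{37}\right) \left(- \frac{1}{5981886}\right) = \left(5935428 + \frac{25 \cdot 490 \left(- \frac{1}{173}\right)}{37}\right) \left(- \frac{1}{5981886}\right) = \left(5935428 + \frac{25}{37} \left(- \frac{490}{173}\right)\right) \left(- \frac{1}{5981886}\right) = \left(5935428 - \frac{12250}{6401}\right) \left(- \frac{1}{5981886}\right) = \frac{37992662378}{6401} \left(- \frac{1}{5981886}\right) = - \frac{825927443}{832392441}$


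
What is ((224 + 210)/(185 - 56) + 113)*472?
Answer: 7085192/129 ≈ 54924.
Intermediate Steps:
((224 + 210)/(185 - 56) + 113)*472 = (434/129 + 113)*472 = (15011/129)*472 = 7085192/129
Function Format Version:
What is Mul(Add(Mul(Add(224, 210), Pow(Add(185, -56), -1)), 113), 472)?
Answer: Rational(7085192, 129) ≈ 54924.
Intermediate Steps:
Mul(Add(Mul(Add(224, 210), Pow(Add(185, -56), -1)), 113), 472) = Mul(Add(Mul(434, Pow(129, -1)), 113), 472) = Mul(Add(Mul(434, Rational(1, 129)), 113), 472) = Mul(Add(Rational(434, 129), 113), 472) = Mul(Rational(15011, 129), 472) = Rational(7085192, 129)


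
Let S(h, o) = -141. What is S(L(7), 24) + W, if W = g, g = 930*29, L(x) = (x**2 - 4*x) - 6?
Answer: 26829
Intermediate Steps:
L(x) = -6 + x**2 - 4*x
g = 26970
W = 26970
S(L(7), 24) + W = -141 + 26970 = 26829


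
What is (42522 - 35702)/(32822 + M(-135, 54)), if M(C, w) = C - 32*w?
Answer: 6820/30959 ≈ 0.22029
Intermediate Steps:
(42522 - 35702)/(32822 + M(-135, 54)) = (42522 - 35702)/(32822 + (-135 - 32*54)) = 6820/(32822 + (-135 - 1728)) = 6820/(32822 - 1863) = 6820/30959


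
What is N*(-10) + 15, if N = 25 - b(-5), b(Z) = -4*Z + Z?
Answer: -85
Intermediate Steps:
b(Z) = -3*Z
N = 10 (N = 25 - (-3)*(-5) = 25 - 1*15 = 25 - 15 = 10)
N*(-10) + 15 = 10*(-10) + 15 = -100 + 15 = -85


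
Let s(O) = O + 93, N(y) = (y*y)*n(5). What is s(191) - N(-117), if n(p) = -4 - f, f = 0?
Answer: 55040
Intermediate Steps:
n(p) = -4 (n(p) = -4 - 1*0 = -4 + 0 = -4)
N(y) = -4*y² (N(y) = (y*y)*(-4) = y²*(-4) = -4*y²)
s(O) = 93 + O
s(191) - N(-117) = (93 + 191) - (-4)*(-117)² = 284 - (-4)*13689 = 284 - 1*(-54756) = 284 + 54756 = 55040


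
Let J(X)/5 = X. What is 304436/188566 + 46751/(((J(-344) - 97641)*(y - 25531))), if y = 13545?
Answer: 181287056742761/112285485211718 ≈ 1.6145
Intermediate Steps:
J(X) = 5*X
304436/188566 + 46751/(((J(-344) - 97641)*(y - 25531))) = 304436/188566 + 46751/(((5*(-344) - 97641)*(13545 - 25531))) = 304436*(1/188566) + 46751/(((-1720 - 97641)*(-11986))) = 152218/94283 + 46751/((-99361*(-11986))) = 152218/94283 + 46751/1190940946 = 181287056742761/112285485211718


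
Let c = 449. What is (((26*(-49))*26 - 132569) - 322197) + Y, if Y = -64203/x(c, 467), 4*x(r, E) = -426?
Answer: -34597388/71 ≈ -4.8729e+5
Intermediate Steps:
x(r, E) = -213/2 (x(r, E) = (¼)*(-426) = -213/2)
Y = 42802/71 (Y = -64203/(-213/2) = -64203*(-2/213) = 42802/71 ≈ 602.84)
(((26*(-49))*26 - 132569) - 322197) + Y = (((26*(-49))*26 - 132569) - 322197) + 42802/71 = ((-1274*26 - 132569) - 322197) + 42802/71 = ((-33124 - 132569) - 322197) + 42802/71 = (-165693 - 322197) + 42802/71 = -487890 + 42802/71 = -34597388/71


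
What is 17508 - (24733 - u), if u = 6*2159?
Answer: 5729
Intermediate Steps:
u = 12954
17508 - (24733 - u) = 17508 - (24733 - 1*12954) = 17508 - (24733 - 12954) = 17508 - 1*11779 = 17508 - 11779 = 5729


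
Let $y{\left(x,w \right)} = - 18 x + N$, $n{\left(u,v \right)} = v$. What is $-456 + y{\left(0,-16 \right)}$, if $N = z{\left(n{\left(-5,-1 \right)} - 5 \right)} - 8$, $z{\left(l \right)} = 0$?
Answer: $-464$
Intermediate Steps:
$N = -8$ ($N = 0 - 8 = -8$)
$y{\left(x,w \right)} = -8 - 18 x$ ($y{\left(x,w \right)} = - 18 x - 8 = -8 - 18 x$)
$-456 + y{\left(0,-16 \right)} = -456 - 8 = -464$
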